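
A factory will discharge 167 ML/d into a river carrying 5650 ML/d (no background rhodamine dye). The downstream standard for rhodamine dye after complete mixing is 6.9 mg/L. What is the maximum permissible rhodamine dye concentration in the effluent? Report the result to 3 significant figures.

240 mg/L

At the limit, (Qr·Cr + Qe·Cₑ)/(Qr + Qe) = 6.9:
Cₑ = (5817·6.9 − 5650·0) / 167.0 = 240.3 mg/L.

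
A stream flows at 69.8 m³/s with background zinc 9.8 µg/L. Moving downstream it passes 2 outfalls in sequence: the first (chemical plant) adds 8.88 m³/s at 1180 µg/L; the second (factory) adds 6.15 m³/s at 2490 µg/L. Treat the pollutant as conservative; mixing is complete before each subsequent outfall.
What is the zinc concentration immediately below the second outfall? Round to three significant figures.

312 µg/L

Outfall 1: combined Q = 78.68 m³/s; C = (69.80·9.800 + 8.880·1180)/78.68 = 141.9 µg/L.
Outfall 2: combined Q = 84.83 m³/s; C = (78.68·141.9 + 6.150·2490)/84.83 = 312.1 µg/L.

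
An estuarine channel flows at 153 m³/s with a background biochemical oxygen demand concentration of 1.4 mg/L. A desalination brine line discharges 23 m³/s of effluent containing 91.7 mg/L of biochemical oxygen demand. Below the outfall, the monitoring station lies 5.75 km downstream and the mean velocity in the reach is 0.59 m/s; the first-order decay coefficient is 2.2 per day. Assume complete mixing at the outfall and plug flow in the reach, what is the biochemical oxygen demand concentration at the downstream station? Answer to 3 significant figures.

After mixing, C = (153.0·1.400 + 23.00·91.70) / 176.0 = 2323/176.0 = 13.20 mg/L.
Travel time t = 5.75·1000 / 0.59 = 9746 s = 2.707 h.
First-order decay: C = 13.20·exp(−k·t) = 13.20·0.7802 = 10.30 mg/L.

10.3 mg/L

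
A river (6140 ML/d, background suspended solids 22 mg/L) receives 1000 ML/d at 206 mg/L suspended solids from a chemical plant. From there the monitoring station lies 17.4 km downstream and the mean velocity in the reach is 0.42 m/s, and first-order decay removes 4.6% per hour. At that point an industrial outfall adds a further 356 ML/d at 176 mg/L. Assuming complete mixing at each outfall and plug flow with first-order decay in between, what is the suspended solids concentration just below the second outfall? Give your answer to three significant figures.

34.8 mg/L

Flow-weighted average: C = (6140·22.00 + 1000·206.0) / 7140 = 341100/7140 = 47.77 mg/L; combined flow 7140 ML/d.
Travel time t = 17.4·1000 / 0.42 = 41430 s = 11.51 h.
4.6%/h lost → k = −ln(1 − 0.046) = 0.04709 h⁻¹.
First-order decay: C = 47.77·exp(−k·t) = 47.77·0.5816 = 27.78 mg/L.
At the second outfall, C = (7140·27.78 + 356.0·176.0) / (7140 + 356.0) = 34.82 mg/L.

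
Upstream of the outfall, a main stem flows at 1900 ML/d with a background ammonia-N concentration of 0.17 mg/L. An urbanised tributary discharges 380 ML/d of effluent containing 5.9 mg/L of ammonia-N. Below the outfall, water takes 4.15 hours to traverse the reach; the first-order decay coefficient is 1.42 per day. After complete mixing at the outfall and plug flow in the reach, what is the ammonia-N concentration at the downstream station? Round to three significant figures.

Flow-weighted average: C = (1900·0.1700 + 380.0·5.900) / 2280 = 2565/2280 = 1.125 mg/L.
After decay, C = 1.125 × e^(−kt) = 1.125 × 0.7823 = 0.8801 mg/L.

0.880 mg/L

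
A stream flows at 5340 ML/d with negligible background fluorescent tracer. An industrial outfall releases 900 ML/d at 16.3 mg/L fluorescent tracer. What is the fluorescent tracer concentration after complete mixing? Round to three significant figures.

2.35 mg/L

Conservation of mass: C = (5340·0 + 900.0·16.30) / 6240 = 14670/6240 = 2.351 mg/L.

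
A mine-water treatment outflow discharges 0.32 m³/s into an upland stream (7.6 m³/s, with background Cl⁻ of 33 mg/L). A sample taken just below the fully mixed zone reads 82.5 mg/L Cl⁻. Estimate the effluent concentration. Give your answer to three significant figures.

Mass balance: 7.600·33.00 + 0.3200·Cₑ = 7.920·82.50
→ Cₑ = (7.920·82.50 − 7.600·33.00) / 0.3200 = 1258 mg/L.

1260 mg/L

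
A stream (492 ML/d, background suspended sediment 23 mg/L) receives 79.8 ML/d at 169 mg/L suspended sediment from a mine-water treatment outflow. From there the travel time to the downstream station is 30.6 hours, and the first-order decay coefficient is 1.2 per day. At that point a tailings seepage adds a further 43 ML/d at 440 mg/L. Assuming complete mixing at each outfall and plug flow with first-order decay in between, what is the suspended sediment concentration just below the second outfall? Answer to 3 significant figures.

39.5 mg/L

Flow-weighted average: C = (492.0·23.00 + 79.80·169.0) / 571.8 = 24800/571.8 = 43.38 mg/L; combined flow 571.8 ML/d.
Applying C = C₀e^(−kt): 43.38 × 0.2165 = 9.392 mg/L.
At the second outfall, C = (571.8·9.392 + 43.00·440.0) / (571.8 + 43.00) = 39.51 mg/L.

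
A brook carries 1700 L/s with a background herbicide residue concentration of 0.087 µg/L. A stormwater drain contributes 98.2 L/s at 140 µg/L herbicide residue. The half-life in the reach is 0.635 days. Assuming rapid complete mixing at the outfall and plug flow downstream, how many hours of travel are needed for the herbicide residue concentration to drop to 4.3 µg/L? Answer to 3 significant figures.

Mass balance: C = (1700·0.08700 + 98.20·140.0) / 1798 = 13900/1798 = 7.728 µg/L.
Half-life 0.635 d → k = ln 2 / 0.635 = 1.092 d⁻¹.
7.728·exp(−k·t) = 4.3 → t = ln(7.728/4.3)/k = 46400 s = 12.89 h.

12.9 h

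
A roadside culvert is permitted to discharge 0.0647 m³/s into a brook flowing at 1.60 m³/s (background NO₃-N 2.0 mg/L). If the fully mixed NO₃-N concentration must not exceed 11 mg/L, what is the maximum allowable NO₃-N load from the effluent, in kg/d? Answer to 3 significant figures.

Mass balance at the limit: 1.600·2.000 + 0.06470·Cₑ = 1.665·11 → Cₑ = 233.6 mg/L.
Load = 0.06470 m³/s × 233.6 g/m³ × 86 400 s/d = 1306 kg/d.

1310 kg/d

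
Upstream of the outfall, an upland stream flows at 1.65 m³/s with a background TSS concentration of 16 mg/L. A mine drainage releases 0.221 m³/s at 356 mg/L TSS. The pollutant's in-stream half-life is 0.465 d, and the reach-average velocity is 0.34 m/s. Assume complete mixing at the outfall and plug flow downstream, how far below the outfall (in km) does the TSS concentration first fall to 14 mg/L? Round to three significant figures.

27.4 km

Mass balance: C = (1.650·16.00 + 0.2210·356.0) / 1.871 = 105.1/1.871 = 56.16 mg/L.
Half-life 0.465 d → k = ln 2 / 0.465 = 1.491 d⁻¹.
Set 56.16·exp(−k·t) = 14 → t = ln(56.16/14)/k = 80520 s = 22.37 h.
Distance = v·t = 0.34·80520 = 27380 m = 27.38 km.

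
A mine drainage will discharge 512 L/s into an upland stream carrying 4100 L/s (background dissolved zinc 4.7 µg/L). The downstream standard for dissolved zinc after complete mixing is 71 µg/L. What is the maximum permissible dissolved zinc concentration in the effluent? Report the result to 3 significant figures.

602 µg/L

At the limit, (Qr·Cr + Qe·Cₑ)/(Qr + Qe) = 71:
Cₑ = (4612·71 − 4100·4.700) / 512.0 = 601.9 µg/L.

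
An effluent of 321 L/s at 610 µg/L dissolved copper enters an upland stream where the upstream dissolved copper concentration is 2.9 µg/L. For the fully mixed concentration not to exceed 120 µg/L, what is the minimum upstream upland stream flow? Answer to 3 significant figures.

1340 L/s

Set C_mix = 120: (Q·2.900 + 321.0·610.0) / (Q + 321.0) = 120
→ Q = 321.0·(610.0 − 120)/(120 − 2.900) = 1343 L/s.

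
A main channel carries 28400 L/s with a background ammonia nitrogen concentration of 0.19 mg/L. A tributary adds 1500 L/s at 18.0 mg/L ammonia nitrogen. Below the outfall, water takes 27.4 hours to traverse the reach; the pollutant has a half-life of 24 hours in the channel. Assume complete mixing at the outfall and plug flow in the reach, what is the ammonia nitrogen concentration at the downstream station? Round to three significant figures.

0.491 mg/L

Mixed concentration C = ΣQC/ΣQ = (28400·0.1900 + 1500·18.00) / 29900 = 32400/29900 = 1.083 mg/L.
Half-life 24 h → k = ln 2 / 24 = 0.02888 h⁻¹ = 0.6931 d⁻¹.
First-order decay: C = 1.083·exp(−k·t) = 1.083·0.4532 = 0.4911 mg/L.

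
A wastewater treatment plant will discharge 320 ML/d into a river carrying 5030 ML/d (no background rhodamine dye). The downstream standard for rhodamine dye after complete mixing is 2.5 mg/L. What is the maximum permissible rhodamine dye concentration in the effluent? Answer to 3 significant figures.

At the limit, (Qr·Cr + Qe·Cₑ)/(Qr + Qe) = 2.5:
Cₑ = (5350·2.5 − 5030·0) / 320.0 = 41.80 mg/L.

41.8 mg/L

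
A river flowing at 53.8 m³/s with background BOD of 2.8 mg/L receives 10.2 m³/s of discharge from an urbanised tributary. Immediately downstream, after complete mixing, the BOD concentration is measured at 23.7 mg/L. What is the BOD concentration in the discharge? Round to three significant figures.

Mass balance: 53.80·2.800 + 10.20·Cₑ = 64.00·23.70
→ Cₑ = (64.00·23.70 − 53.80·2.800) / 10.20 = 133.9 mg/L.

134 mg/L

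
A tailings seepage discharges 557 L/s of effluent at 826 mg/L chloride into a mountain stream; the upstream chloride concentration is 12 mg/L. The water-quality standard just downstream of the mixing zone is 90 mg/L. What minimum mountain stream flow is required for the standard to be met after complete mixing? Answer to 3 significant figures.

Set C_mix = 90: (Q·12.00 + 557.0·826.0) / (Q + 557.0) = 90
→ Q = 557.0·(826.0 − 90)/(90 − 12.00) = 5256 L/s.

5260 L/s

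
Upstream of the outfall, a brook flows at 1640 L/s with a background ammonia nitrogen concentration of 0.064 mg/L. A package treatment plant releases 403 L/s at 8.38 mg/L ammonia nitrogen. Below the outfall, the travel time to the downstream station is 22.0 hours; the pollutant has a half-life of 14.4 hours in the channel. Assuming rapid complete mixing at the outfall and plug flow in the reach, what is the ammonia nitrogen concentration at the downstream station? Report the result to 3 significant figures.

Flow-weighted average: C = (1640·0.06400 + 403.0·8.380) / 2043 = 3482/2043 = 1.704 mg/L.
Half-life 14.4 h → k = ln 2 / 14.4 = 0.04814 h⁻¹ = 1.155 d⁻¹.
First-order decay: C = 1.704·exp(−k·t) = 1.704·0.3468 = 0.5911 mg/L.

0.591 mg/L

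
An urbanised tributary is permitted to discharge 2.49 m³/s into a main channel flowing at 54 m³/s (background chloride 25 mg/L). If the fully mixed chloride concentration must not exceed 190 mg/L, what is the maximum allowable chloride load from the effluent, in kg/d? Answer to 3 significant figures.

Mass balance at the limit: 54.00·25.00 + 2.490·Cₑ = 56.49·190 → Cₑ = 3768 mg/L.
Load = 2.490 m³/s × 3768 g/m³ × 86 400 s/d = 810700 kg/d.

811000 kg/d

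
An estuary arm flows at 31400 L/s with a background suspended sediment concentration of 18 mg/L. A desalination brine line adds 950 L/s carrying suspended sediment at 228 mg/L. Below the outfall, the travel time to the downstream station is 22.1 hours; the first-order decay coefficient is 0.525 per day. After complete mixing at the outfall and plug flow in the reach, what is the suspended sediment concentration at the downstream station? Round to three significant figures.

Conservation of mass: C = (31400·18.00 + 950.0·228.0) / 32350 = 781800/32350 = 24.17 mg/L.
After decay, C = 24.17 × e^(−kt) = 24.17 × 0.6167 = 14.90 mg/L.

14.9 mg/L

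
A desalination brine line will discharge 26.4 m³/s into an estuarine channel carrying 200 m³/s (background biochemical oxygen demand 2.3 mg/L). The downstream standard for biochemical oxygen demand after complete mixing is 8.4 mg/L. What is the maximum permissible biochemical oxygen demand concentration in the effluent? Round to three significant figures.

At the limit, (Qr·Cr + Qe·Cₑ)/(Qr + Qe) = 8.4:
Cₑ = (226.4·8.4 − 200.0·2.300) / 26.40 = 54.61 mg/L.

54.6 mg/L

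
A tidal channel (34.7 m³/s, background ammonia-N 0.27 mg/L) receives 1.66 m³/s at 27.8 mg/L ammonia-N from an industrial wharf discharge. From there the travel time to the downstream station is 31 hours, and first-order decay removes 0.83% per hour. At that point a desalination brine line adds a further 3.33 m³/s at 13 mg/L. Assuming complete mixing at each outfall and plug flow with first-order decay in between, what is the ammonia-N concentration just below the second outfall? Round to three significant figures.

Conservation of mass: C = (34.70·0.2700 + 1.660·27.80) / 36.36 = 55.52/36.36 = 1.527 mg/L; combined flow 36.36 m³/s.
0.83%/h lost → k = −ln(1 − 0.0083) = 0.008335 h⁻¹.
First-order decay: C = 1.527·exp(−k·t) = 1.527·0.7723 = 1.179 mg/L.
At the second outfall, C = (36.36·1.179 + 3.330·13.00) / (36.36 + 3.330) = 2.171 mg/L.

2.17 mg/L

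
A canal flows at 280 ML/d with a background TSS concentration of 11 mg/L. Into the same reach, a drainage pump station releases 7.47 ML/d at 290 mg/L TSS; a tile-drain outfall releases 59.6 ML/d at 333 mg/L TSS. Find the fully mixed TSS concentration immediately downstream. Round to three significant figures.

After mixing, C = (280.0·11.00 + 7.470·290.0 + 59.60·333.0) / 347.1 = 25090/347.1 = 72.30 mg/L.

72.3 mg/L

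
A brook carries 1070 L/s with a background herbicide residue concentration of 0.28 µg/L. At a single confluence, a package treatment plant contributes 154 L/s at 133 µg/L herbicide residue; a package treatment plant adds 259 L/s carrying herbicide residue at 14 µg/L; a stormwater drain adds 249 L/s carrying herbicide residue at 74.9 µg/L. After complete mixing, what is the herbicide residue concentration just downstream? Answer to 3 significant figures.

24.9 µg/L

After mixing, C = (1070·0.2800 + 154.0·133.0 + 259.0·14.00 + 249.0·74.90) / 1732 = 43060/1732 = 24.86 µg/L.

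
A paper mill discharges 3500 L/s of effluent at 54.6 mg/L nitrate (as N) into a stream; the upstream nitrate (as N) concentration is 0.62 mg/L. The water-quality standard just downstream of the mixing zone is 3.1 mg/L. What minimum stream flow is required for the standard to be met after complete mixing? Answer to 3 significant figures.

Set C_mix = 3.1: (Q·0.6200 + 3500·54.60) / (Q + 3500) = 3.1
→ Q = 3500·(54.60 − 3.1)/(3.1 − 0.6200) = 72680 L/s.

72700 L/s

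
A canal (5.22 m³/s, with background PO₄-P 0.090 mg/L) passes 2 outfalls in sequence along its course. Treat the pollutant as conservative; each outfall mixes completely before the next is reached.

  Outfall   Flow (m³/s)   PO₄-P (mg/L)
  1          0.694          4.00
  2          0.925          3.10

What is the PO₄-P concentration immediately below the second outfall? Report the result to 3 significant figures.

Below outfall 1: Q → 5.914 m³/s, C = (5.220·0.09000 + 0.6940·4.000)/5.914 = 0.5488 mg/L.
Below outfall 2: Q → 6.839 m³/s, C = (5.914·0.5488 + 0.9250·3.100)/6.839 = 0.8939 mg/L.

0.894 mg/L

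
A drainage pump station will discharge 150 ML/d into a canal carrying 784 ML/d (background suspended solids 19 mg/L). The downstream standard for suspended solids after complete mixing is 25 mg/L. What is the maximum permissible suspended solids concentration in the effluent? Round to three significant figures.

At the limit, (Qr·Cr + Qe·Cₑ)/(Qr + Qe) = 25:
Cₑ = (934.0·25 − 784.0·19.00) / 150.0 = 56.36 mg/L.

56.4 mg/L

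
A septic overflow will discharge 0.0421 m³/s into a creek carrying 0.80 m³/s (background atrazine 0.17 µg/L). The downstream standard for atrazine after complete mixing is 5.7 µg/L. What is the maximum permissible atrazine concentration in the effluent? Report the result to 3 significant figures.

At the limit, (Qr·Cr + Qe·Cₑ)/(Qr + Qe) = 5.7:
Cₑ = (0.8421·5.7 − 0.8000·0.1700) / 0.04210 = 110.8 µg/L.

111 µg/L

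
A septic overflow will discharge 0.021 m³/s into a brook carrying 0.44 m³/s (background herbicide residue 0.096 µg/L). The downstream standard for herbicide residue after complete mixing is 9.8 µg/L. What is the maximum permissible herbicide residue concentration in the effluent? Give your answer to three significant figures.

At the limit, (Qr·Cr + Qe·Cₑ)/(Qr + Qe) = 9.8:
Cₑ = (0.4610·9.8 − 0.4400·0.09600) / 0.02100 = 213.1 µg/L.

213 µg/L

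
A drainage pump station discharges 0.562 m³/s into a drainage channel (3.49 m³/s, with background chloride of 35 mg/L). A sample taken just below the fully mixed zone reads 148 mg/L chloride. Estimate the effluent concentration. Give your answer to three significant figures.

Mass balance: 3.490·35.00 + 0.5620·Cₑ = 4.052·148.0
→ Cₑ = (4.052·148.0 − 3.490·35.00) / 0.5620 = 849.7 mg/L.

850 mg/L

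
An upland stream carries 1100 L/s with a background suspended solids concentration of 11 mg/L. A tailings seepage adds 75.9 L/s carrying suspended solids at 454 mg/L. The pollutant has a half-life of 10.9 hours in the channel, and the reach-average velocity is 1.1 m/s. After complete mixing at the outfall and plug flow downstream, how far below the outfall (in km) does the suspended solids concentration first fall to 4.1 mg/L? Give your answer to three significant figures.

141 km

Conservation of mass: C = (1100·11.00 + 75.90·454.0) / 1176 = 46560/1176 = 39.59 mg/L.
Half-life 10.9 h → k = ln 2 / 10.9 = 0.06359 h⁻¹ = 1.526 d⁻¹.
Set 39.59·exp(−k·t) = 4.1 → t = ln(39.59/4.1)/k = 128400 s = 35.66 h.
Distance = v·t = 1.1·128400 = 141200 m = 141.2 km.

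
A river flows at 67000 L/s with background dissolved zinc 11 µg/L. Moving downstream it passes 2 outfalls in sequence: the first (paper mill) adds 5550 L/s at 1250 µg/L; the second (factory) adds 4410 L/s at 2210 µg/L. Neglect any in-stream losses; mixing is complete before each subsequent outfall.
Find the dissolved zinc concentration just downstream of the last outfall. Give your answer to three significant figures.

226 µg/L

After outfall 1: Q = 67000 + 5550 = 72550 L/s; C = (67000·11.00 + 5550·1250)/72550 = 105.8 µg/L.
After outfall 2: Q = 72550 + 4410 = 76960 L/s; C = (72550·105.8 + 4410·2210)/76960 = 226.4 µg/L.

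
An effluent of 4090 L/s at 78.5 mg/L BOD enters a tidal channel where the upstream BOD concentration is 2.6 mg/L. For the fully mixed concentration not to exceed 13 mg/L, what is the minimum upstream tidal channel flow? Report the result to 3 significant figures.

Set C_mix = 13: (Q·2.600 + 4090·78.50) / (Q + 4090) = 13
→ Q = 4090·(78.50 − 13)/(13 − 2.600) = 25760 L/s.

25800 L/s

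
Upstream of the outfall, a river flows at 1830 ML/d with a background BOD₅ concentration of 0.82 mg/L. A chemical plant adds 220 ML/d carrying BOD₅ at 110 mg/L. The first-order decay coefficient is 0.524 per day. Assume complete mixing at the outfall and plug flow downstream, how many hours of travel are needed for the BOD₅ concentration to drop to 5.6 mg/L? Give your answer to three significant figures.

Flow-weighted average: C = (1830·0.8200 + 220.0·110.0) / 2050 = 25700/2050 = 12.54 mg/L.
12.54·exp(−k·t) = 5.6 → t = ln(12.54/5.6)/k = 132900 s = 36.91 h.

36.9 h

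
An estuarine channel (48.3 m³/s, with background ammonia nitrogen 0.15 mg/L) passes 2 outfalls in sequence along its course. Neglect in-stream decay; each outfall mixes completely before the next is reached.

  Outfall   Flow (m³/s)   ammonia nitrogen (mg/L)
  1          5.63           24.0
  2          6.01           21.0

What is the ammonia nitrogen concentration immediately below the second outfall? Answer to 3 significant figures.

4.48 mg/L

Below outfall 1: Q → 53.93 m³/s, C = (48.30·0.1500 + 5.630·24.00)/53.93 = 2.640 mg/L.
Below outfall 2: Q → 59.94 m³/s, C = (53.93·2.640 + 6.010·21.00)/59.94 = 4.481 mg/L.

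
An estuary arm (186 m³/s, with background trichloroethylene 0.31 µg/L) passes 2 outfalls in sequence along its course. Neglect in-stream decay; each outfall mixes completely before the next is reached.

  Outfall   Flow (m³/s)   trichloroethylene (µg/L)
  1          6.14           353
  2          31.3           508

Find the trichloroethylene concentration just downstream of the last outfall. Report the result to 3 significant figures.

After outfall 1: Q = 186.0 + 6.140 = 192.1 m³/s; C = (186.0·0.3100 + 6.140·353.0)/192.1 = 11.58 µg/L.
After outfall 2: Q = 192.1 + 31.30 = 223.4 m³/s; C = (192.1·11.58 + 31.30·508.0)/223.4 = 81.12 µg/L.

81.1 µg/L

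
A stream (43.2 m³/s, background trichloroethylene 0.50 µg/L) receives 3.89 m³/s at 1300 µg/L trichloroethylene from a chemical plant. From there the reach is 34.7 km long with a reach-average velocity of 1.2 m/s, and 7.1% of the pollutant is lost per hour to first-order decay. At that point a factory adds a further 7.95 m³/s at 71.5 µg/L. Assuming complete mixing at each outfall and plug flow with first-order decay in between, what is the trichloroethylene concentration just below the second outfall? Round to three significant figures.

61.4 µg/L

After mixing, C = (43.20·0.5000 + 3.890·1300) / 47.09 = 5079/47.09 = 107.8 µg/L; combined flow 47.09 m³/s.
Travel time t = 34.7·1000 / 1.2 = 28920 s = 8.032 h.
7.1%/h lost → k = −ln(1 − 0.071) = 0.07365 h⁻¹.
First-order decay: C = 107.8·exp(−k·t) = 107.8·0.5535 = 59.69 µg/L.
Second outfall: C = (47.09·59.69 + 7.950·71.50)/55.04 = 61.40 µg/L.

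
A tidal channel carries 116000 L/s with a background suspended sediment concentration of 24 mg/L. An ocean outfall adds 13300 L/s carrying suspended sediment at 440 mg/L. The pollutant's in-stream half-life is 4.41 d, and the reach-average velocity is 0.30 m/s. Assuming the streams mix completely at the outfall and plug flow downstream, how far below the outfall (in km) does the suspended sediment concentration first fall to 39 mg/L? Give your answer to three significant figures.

88.7 km

Flow-weighted average: C = (116000·24.00 + 13300·440.0) / 129300 = 8636000/129300 = 66.79 mg/L.
Half-life 4.41 d → k = ln 2 / 4.41 = 0.1572 d⁻¹.
Set 66.79·exp(−k·t) = 39 → t = ln(66.79/39)/k = 295700 s = 82.15 h.
Distance = v·t = 0.30·295700 = 88720 m = 88.72 km.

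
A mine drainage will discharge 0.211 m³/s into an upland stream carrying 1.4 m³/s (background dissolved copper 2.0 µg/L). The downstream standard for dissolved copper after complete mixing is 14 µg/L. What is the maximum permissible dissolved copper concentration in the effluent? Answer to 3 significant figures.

At the limit, (Qr·Cr + Qe·Cₑ)/(Qr + Qe) = 14:
Cₑ = (1.611·14 − 1.400·2.000) / 0.2110 = 93.62 µg/L.

93.6 µg/L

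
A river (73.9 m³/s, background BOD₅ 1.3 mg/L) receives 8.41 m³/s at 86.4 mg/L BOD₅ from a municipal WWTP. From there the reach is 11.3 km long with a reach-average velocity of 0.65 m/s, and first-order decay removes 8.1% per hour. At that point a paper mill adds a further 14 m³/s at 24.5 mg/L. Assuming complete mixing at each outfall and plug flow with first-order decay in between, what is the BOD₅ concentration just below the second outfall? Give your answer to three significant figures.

Mixed concentration C = ΣQC/ΣQ = (73.90·1.300 + 8.410·86.40) / 82.31 = 822.7/82.31 = 9.995 mg/L; combined flow 82.31 m³/s.
Travel time t = 11.3·1000 / 0.65 = 17380 s = 4.829 h.
8.1%/h lost → k = −ln(1 − 0.081) = 0.08447 h⁻¹.
First-order decay: C = 9.995·exp(−k·t) = 9.995·0.6650 = 6.647 mg/L.
At the second outfall, C = (82.31·6.647 + 14.00·24.50) / (82.31 + 14.00) = 9.242 mg/L.

9.24 mg/L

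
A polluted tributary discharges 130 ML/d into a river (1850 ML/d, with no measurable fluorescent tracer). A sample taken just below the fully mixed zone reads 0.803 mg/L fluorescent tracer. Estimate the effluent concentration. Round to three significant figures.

12.2 mg/L

Mass balance: 1850·0 + 130.0·Cₑ = 1980·0.8030
→ Cₑ = (1980·0.8030 − 1850·0) / 130.0 = 12.23 mg/L.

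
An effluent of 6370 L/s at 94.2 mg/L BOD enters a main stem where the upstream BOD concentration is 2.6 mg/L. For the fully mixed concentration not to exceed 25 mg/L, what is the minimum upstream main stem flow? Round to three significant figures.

Set C_mix = 25: (Q·2.600 + 6370·94.20) / (Q + 6370) = 25
→ Q = 6370·(94.20 − 25)/(25 − 2.600) = 19680 L/s.

19700 L/s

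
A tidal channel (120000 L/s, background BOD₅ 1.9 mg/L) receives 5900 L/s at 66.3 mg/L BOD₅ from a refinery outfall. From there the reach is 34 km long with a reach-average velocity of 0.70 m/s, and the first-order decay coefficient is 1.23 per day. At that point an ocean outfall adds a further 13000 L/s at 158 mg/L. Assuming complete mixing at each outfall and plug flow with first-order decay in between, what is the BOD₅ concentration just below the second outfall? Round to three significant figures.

17.0 mg/L

Conservation of mass: C = (120000·1.900 + 5900·66.30) / 125900 = 619200/125900 = 4.918 mg/L; combined flow 125900 L/s.
Travel time t = 34·1000 / 0.70 = 48570 s = 13.49 h.
First-order decay: C = 4.918·exp(−k·t) = 4.918·0.5008 = 2.463 mg/L.
At the second outfall, C = (125900·2.463 + 13000·158.0) / (125900 + 13000) = 17.02 mg/L.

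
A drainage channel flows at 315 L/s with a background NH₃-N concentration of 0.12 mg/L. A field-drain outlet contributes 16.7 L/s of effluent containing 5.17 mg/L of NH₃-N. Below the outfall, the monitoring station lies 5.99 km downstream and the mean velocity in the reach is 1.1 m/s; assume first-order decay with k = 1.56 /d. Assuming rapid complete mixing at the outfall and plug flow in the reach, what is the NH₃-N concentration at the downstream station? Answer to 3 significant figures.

Mixed concentration C = ΣQC/ΣQ = (315.0·0.1200 + 16.70·5.170) / 331.7 = 124.1/331.7 = 0.3743 mg/L.
Travel time t = 5.99·1000 / 1.1 = 5445 s = 1.513 h.
After decay, C = 0.3743 × e^(−kt) = 0.3743 × 0.9064 = 0.3392 mg/L.

0.339 mg/L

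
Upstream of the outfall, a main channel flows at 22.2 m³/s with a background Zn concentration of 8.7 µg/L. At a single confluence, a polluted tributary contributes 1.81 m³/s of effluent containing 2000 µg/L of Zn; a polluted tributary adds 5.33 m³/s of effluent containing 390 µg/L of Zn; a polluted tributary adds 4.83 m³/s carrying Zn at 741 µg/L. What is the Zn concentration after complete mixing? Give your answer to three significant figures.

277 µg/L

After mixing, C = (22.20·8.700 + 1.810·2000 + 5.330·390.0 + 4.830·741.0) / 34.17 = 9471/34.17 = 277.2 µg/L.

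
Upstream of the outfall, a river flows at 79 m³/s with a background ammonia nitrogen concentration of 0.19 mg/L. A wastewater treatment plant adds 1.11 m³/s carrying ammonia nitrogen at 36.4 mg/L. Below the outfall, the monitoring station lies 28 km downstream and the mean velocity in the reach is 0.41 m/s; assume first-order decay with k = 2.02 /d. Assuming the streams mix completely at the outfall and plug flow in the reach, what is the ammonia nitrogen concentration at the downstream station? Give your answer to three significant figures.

Mixed concentration C = ΣQC/ΣQ = (79.00·0.1900 + 1.110·36.40) / 80.11 = 55.41/80.11 = 0.6917 mg/L.
Travel time t = 28·1000 / 0.41 = 68290 s = 18.97 h.
Decay over the reach: 0.6917·exp(−kt) = 0.6917·0.2026 = 0.1401 mg/L.

0.140 mg/L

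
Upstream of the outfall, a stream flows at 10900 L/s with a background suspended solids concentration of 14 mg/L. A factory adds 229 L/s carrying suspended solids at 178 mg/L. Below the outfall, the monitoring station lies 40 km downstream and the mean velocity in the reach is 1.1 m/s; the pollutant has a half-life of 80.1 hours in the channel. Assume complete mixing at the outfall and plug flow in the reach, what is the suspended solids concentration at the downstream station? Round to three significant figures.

15.9 mg/L

After mixing, C = (10900·14.00 + 229.0·178.0) / 11130 = 193400/11130 = 17.37 mg/L.
Travel time t = 40·1000 / 1.1 = 36360 s = 10.10 h.
Half-life 80.1 h → k = ln 2 / 80.1 = 0.008654 h⁻¹ = 0.2077 d⁻¹.
Applying C = C₀e^(−kt): 17.37 × 0.9163 = 15.92 mg/L.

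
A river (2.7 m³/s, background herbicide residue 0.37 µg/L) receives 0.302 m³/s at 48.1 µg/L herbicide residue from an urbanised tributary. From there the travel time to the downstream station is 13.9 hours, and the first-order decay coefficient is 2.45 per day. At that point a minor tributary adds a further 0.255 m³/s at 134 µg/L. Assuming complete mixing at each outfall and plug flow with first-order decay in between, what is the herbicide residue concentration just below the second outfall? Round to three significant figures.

11.6 µg/L

Conservation of mass: C = (2.700·0.3700 + 0.3020·48.10) / 3.002 = 15.53/3.002 = 5.172 µg/L; combined flow 3.002 m³/s.
Decay over the reach: 5.172·exp(−kt) = 5.172·0.2420 = 1.251 µg/L.
Second outfall: C = (3.002·1.251 + 0.2550·134.0)/3.257 = 11.64 µg/L.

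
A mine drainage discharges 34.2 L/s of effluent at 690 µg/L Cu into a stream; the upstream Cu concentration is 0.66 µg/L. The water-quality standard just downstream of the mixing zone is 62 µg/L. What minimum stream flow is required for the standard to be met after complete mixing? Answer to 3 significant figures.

350 L/s

Set C_mix = 62: (Q·0.6600 + 34.20·690.0) / (Q + 34.20) = 62
→ Q = 34.20·(690.0 − 62)/(62 − 0.6600) = 350.1 L/s.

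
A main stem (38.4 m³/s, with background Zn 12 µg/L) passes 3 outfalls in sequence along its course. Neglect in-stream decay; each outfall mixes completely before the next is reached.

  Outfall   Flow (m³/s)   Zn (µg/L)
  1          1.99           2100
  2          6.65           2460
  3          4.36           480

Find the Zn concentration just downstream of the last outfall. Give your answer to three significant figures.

449 µg/L

Below outfall 1: Q → 40.39 m³/s, C = (38.40·12.00 + 1.990·2100)/40.39 = 114.9 µg/L.
Below outfall 2: Q → 47.04 m³/s, C = (40.39·114.9 + 6.650·2460)/47.04 = 446.4 µg/L.
Below outfall 3: Q → 51.40 m³/s, C = (47.04·446.4 + 4.360·480.0)/51.40 = 449.3 µg/L.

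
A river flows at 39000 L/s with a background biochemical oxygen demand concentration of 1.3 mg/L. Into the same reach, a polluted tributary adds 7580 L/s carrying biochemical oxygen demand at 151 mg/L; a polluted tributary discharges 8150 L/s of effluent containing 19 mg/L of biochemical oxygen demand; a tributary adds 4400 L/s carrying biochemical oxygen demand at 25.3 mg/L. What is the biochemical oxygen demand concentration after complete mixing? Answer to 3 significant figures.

Mass balance: C = (39000·1.300 + 7580·151.0 + 8150·19.00 + 4400·25.30) / 59130 = 1461000/59130 = 24.72 mg/L.

24.7 mg/L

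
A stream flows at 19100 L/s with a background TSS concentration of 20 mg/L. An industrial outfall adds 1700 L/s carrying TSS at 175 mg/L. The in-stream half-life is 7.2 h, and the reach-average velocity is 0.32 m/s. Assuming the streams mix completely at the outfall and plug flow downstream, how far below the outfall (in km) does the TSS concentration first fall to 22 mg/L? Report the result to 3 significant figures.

Mass balance: C = (19100·20.00 + 1700·175.0) / 20800 = 679500/20800 = 32.67 mg/L.
Half-life 7.2 h → k = ln 2 / 7.2 = 0.09627 h⁻¹ = 2.310 d⁻¹.
Set 32.67·exp(−k·t) = 22 → t = ln(32.67/22)/k = 14780 s = 4.107 h.
Distance = v·t = 0.32·14780 = 4731 m = 4.731 km.

4.73 km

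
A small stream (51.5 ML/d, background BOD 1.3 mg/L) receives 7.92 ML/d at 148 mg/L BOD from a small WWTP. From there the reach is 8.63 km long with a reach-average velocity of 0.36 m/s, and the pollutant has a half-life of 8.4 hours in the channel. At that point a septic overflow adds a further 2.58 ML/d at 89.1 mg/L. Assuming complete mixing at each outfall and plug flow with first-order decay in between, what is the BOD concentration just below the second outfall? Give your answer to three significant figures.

15.2 mg/L

Mass balance: C = (51.50·1.300 + 7.920·148.0) / 59.42 = 1239/59.42 = 20.85 mg/L; combined flow 59.42 ML/d.
Travel time t = 8.63·1000 / 0.36 = 23970 s = 6.659 h.
Half-life 8.4 h → k = ln 2 / 8.4 = 0.08252 h⁻¹ = 1.980 d⁻¹.
Applying C = C₀e^(−kt): 20.85 × 0.5772 = 12.04 mg/L.
Second outfall: C = (59.42·12.04 + 2.580·89.10)/62.00 = 15.24 mg/L.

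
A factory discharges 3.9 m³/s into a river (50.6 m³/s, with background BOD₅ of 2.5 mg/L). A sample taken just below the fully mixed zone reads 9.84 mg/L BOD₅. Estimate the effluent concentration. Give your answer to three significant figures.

Mass balance: 50.60·2.500 + 3.900·Cₑ = 54.50·9.840
→ Cₑ = (54.50·9.840 − 50.60·2.500) / 3.900 = 105.1 mg/L.

105 mg/L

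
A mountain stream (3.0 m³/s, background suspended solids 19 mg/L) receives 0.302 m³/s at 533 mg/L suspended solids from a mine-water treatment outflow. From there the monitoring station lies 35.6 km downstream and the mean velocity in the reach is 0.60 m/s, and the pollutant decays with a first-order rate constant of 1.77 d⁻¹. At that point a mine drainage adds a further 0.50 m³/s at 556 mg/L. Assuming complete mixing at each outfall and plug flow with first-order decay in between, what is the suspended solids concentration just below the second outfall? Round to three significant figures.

90.1 mg/L

Conservation of mass: C = (3.000·19.00 + 0.3020·533.0) / 3.302 = 218.0/3.302 = 66.01 mg/L; combined flow 3.302 m³/s.
Travel time t = 35.6·1000 / 0.60 = 59330 s = 16.48 h.
Decay over the reach: 66.01·exp(−kt) = 66.01·0.2966 = 19.58 mg/L.
Second outfall: C = (3.302·19.58 + 0.5000·556.0)/3.802 = 90.12 mg/L.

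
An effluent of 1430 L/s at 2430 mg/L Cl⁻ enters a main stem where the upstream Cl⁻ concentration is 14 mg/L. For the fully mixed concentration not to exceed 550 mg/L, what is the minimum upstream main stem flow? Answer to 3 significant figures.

Set C_mix = 550: (Q·14.00 + 1430·2430) / (Q + 1430) = 550
→ Q = 1430·(2430 − 550)/(550 − 14.00) = 5016 L/s.

5020 L/s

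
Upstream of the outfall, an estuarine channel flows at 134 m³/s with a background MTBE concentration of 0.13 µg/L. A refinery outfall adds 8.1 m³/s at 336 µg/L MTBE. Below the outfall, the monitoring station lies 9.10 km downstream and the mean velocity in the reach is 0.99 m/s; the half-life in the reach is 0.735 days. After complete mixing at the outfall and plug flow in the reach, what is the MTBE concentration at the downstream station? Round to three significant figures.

17.4 µg/L

Mixed concentration C = ΣQC/ΣQ = (134.0·0.1300 + 8.100·336.0) / 142.1 = 2739/142.1 = 19.28 µg/L.
Travel time t = 9.10·1000 / 0.99 = 9192 s = 2.553 h.
Half-life 0.735 d → k = ln 2 / 0.735 = 0.9431 d⁻¹.
Applying C = C₀e^(−kt): 19.28 × 0.9045 = 17.44 µg/L.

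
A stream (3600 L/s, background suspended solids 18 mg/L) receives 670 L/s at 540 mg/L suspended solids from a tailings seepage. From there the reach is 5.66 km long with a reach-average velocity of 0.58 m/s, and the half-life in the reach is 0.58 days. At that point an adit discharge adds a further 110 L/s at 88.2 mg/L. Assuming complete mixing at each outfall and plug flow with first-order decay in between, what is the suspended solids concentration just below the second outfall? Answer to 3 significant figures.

Mass balance: C = (3600·18.00 + 670.0·540.0) / 4270 = 426600/4270 = 99.91 mg/L; combined flow 4270 L/s.
Travel time t = 5.66·1000 / 0.58 = 9759 s = 2.711 h.
Half-life 0.58 d → k = ln 2 / 0.58 = 1.195 d⁻¹.
First-order decay: C = 99.91·exp(−k·t) = 99.91·0.8737 = 87.29 mg/L.
Second outfall: C = (4270·87.29 + 110.0·88.20)/4380 = 87.31 mg/L.

87.3 mg/L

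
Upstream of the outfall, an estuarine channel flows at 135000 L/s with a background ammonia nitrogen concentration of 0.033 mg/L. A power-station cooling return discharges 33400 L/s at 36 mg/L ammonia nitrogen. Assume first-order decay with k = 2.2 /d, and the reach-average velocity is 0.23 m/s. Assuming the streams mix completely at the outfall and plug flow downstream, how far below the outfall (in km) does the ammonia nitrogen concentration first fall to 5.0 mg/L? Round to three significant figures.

3.25 km

After mixing, C = (135000·0.03300 + 33400·36.00) / 168400 = 1207000/168400 = 7.167 mg/L.
Set 7.167·exp(−k·t) = 5.0 → t = ln(7.167/5.0)/k = 14140 s = 3.927 h.
Distance = v·t = 0.23·14140 = 3252 m = 3.252 km.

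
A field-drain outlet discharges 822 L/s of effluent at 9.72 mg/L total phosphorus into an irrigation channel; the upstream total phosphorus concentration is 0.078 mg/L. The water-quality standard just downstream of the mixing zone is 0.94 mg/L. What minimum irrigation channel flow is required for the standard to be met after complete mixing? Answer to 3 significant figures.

Set C_mix = 0.94: (Q·0.07800 + 822.0·9.720) / (Q + 822.0) = 0.94
→ Q = 822.0·(9.720 − 0.94)/(0.94 − 0.07800) = 8373 L/s.

8370 L/s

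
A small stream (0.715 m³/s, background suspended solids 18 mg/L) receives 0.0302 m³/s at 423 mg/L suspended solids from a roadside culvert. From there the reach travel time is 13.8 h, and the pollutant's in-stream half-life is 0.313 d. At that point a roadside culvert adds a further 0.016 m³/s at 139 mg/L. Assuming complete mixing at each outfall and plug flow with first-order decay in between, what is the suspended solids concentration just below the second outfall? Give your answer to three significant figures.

Conservation of mass: C = (0.7150·18.00 + 0.03020·423.0) / 0.7452 = 25.64/0.7452 = 34.41 mg/L; combined flow 0.7452 m³/s.
Half-life 0.313 d → k = ln 2 / 0.313 = 2.215 d⁻¹.
Applying C = C₀e^(−kt): 34.41 × 0.2799 = 9.632 mg/L.
Second outfall: C = (0.7452·9.632 + 0.01600·139.0)/0.7612 = 12.35 mg/L.

12.4 mg/L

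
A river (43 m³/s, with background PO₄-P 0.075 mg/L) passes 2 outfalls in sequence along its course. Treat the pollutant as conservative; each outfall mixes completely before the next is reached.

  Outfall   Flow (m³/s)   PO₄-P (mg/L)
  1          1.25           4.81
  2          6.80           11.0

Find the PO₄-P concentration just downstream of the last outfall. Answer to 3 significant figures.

Outfall 1: combined Q = 44.25 m³/s; C = (43.00·0.07500 + 1.250·4.810)/44.25 = 0.2088 mg/L.
Outfall 2: combined Q = 51.05 m³/s; C = (44.25·0.2088 + 6.800·11.00)/51.05 = 1.646 mg/L.

1.65 mg/L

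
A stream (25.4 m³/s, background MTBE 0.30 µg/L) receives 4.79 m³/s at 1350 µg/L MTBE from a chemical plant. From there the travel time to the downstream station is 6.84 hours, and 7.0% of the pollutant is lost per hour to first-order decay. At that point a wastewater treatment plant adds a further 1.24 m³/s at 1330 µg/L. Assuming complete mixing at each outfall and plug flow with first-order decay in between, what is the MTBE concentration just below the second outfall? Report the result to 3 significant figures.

Mixed concentration C = ΣQC/ΣQ = (25.40·0.3000 + 4.790·1350) / 30.19 = 6474/30.19 = 214.4 µg/L; combined flow 30.19 m³/s.
7.0%/h lost → k = −ln(1 − 0.07) = 0.07257 h⁻¹.
Applying C = C₀e^(−kt): 214.4 × 0.6087 = 130.5 µg/L.
Second outfall: C = (30.19·130.5 + 1.240·1330)/31.43 = 177.9 µg/L.

178 µg/L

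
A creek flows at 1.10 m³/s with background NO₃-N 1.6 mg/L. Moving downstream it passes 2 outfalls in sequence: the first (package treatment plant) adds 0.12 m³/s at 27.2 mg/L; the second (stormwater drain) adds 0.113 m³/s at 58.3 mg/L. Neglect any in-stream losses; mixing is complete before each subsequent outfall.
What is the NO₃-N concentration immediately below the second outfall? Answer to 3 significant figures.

8.71 mg/L

Below outfall 1: Q → 1.220 m³/s, C = (1.100·1.600 + 0.1200·27.20)/1.220 = 4.118 mg/L.
Below outfall 2: Q → 1.333 m³/s, C = (1.220·4.118 + 0.1130·58.30)/1.333 = 8.711 mg/L.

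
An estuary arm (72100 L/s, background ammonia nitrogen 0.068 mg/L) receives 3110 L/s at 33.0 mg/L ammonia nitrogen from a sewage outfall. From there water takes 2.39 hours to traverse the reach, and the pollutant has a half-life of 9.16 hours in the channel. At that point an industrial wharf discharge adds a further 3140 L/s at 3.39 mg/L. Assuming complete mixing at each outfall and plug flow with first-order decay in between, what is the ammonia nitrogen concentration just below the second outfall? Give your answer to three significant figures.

1.28 mg/L

Mass balance: C = (72100·0.06800 + 3110·33.00) / 75210 = 107500/75210 = 1.430 mg/L; combined flow 75210 L/s.
Half-life 9.16 h → k = ln 2 / 9.16 = 0.07567 h⁻¹ = 1.816 d⁻¹.
Applying C = C₀e^(−kt): 1.430 × 0.8346 = 1.193 mg/L.
Second outfall: C = (75210·1.193 + 3140·3.390)/78350 = 1.281 mg/L.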